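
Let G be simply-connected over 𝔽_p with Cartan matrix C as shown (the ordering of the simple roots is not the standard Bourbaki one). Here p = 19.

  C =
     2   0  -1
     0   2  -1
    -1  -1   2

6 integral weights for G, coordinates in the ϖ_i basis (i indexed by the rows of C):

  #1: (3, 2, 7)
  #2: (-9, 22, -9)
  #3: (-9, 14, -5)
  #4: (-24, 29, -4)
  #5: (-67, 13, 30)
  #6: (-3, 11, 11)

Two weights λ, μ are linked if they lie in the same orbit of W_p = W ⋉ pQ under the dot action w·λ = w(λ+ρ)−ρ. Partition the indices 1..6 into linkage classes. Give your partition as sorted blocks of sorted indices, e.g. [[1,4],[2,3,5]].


A_3 Cartan matrix, 3 simple roots permuted; ρ=(1,1,1).

W_19-reps of the 6 weights in Ā_19 (same 3-coord order as C):

    1: (4, 3, 8)
    2: (4, 3, 8)
    3: (4, 3, 8)
    4: (4, 3, 8)
    5: (3, 7, 7)
    6: (3, 7, 7)

Partition of {1..6} into 2 W_19-dot-orbits:

[[1, 2, 3, 4], [5, 6]]


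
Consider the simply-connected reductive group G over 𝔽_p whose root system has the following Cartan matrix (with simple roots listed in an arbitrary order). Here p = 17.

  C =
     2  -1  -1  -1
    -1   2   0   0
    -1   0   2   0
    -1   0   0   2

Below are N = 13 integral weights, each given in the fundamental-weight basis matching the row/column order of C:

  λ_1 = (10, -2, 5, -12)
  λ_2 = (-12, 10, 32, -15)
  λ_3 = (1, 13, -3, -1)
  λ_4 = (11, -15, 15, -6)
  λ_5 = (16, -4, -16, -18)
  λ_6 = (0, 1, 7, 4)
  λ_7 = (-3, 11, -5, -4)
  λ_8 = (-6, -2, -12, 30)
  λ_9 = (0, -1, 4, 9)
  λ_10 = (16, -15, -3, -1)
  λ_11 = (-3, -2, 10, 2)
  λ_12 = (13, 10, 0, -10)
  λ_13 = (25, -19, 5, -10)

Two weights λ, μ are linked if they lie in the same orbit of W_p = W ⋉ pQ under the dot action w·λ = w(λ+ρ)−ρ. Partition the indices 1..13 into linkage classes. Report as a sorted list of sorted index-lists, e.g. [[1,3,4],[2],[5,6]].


D_4 Cartan matrix, 4 simple roots permuted; ρ=(1,1,1,1).

Ā_17 reps of the 13 weights (D_4, coords as presented):

  λ_1+ρ ↦ (1, 0, 5, 10)
  λ_2+ρ ↦ (1, 2, 8, 5)
  λ_3+ρ ↦ (0, 14, 2, 0)
  λ_4+ρ ↦ (2, 1, 3, 4)
  λ_5+ρ ↦ (0, 14, 2, 0)
  λ_6+ρ ↦ (1, 2, 8, 5)
  λ_7+ρ ↦ (2, 1, 3, 4)
  λ_8+ρ ↦ (1, 2, 8, 0)
  λ_9+ρ ↦ (1, 0, 5, 10)
  λ_10+ρ ↦ (0, 14, 2, 0)
  λ_11+ρ ↦ (1, 2, 8, 0)
  λ_12+ρ ↦ (1, 2, 8, 0)
  λ_13+ρ ↦ (1, 2, 8, 5)

These 13 weights hit 5 W_17-dot-orbits; sizes (2, 3, 3, 2, 3):

[[1, 9], [2, 6, 13], [3, 5, 10], [4, 7], [8, 11, 12]]


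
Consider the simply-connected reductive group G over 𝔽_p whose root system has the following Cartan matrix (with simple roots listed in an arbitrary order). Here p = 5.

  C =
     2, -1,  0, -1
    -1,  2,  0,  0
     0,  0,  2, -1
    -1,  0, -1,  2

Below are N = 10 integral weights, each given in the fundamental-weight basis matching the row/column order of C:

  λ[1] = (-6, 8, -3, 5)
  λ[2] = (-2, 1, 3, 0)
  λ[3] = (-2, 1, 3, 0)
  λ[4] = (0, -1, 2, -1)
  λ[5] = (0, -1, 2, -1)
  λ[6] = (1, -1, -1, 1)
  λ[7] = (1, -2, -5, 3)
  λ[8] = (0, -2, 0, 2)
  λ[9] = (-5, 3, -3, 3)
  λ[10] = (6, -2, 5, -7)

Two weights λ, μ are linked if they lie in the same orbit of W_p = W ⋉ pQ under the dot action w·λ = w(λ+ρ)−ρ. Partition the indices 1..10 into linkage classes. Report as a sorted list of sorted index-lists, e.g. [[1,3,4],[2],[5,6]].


A_4 Cartan matrix, 4 simple roots permuted; ρ=(1,1,1,1).

Folding the 10 weights λ_j+ρ into Ā_5 (reps in the given 4-coord order):

  1: (0, 1, 1, 3);  2: (1, 0, 3, 0);  3: (1, 0, 3, 0);  4: (1, 0, 3, 0);  5: (1, 0, 3, 0);  6: (2, 0, 0, 2);  7: (1, 0, 3, 0);  8: (0, 1, 1, 3);  9: (2, 0, 0, 2);  10: (0, 1, 1, 3)

The 10 indices split into 3 linkage classes (same alcove rep ⇔ same W_5-dot-orbit):

[[1, 8, 10], [2, 3, 4, 5, 7], [6, 9]]


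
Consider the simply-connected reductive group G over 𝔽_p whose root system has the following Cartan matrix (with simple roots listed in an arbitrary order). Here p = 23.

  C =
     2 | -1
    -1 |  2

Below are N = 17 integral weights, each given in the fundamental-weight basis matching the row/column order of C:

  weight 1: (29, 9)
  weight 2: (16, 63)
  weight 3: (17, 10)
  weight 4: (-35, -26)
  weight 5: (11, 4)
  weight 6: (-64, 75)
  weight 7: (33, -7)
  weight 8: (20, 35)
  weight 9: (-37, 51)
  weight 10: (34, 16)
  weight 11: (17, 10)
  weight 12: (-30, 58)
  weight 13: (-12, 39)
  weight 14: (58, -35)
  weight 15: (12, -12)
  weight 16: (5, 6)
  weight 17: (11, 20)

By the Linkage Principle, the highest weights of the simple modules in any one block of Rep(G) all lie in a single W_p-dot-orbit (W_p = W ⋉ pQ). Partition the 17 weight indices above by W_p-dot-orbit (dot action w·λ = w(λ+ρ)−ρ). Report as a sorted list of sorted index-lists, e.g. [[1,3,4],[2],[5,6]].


C ↔ A_2 under row/col permutation; |W(A_2)| = 6.

Alcove-folded reps (p=23, 17 weights, presented ϖ-order):

  1: (6, 7);  2: (12, 5);  3: (12, 5);  4: (2, 11);  5: (12, 5);  6: (6, 7);  7: (12, 5);  8: (2, 11);  9: (6, 7);  10: (6, 6);  11: (12, 5);  12: (6, 7);  13: (6, 6);  14: (2, 11);  15: (2, 11);  16: (6, 7);  17: (2, 11)

The 17 indices split into 4 linkage classes (same alcove rep ⇔ same W_23-dot-orbit):

[[1, 6, 9, 12, 16], [2, 3, 5, 7, 11], [4, 8, 14, 15, 17], [10, 13]]


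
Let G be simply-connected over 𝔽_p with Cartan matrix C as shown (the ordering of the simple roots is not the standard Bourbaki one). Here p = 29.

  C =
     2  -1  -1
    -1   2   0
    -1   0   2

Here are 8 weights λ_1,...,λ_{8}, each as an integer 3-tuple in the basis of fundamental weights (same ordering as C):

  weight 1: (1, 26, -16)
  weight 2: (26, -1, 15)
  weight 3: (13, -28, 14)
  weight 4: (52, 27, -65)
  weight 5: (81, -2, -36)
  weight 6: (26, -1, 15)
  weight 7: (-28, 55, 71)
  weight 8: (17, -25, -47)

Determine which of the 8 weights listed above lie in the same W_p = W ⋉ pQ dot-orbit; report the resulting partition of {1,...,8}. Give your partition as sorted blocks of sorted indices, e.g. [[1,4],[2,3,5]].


Cartan matrix: type A_3 (|W|=24); un-permuting the 3 rows.

Ā_29 reps of the 8 weights (A_3, coords as presented):

    λ_1+ρ ↦ (13, 14, 2)
    λ_2+ρ ↦ (13, 14, 2)
    λ_3+ρ ↦ (13, 14, 2)
    λ_4+ρ ↦ (1, 5, 17)
    λ_5+ρ ↦ (1, 5, 17)
    λ_6+ρ ↦ (13, 14, 2)
    λ_7+ρ ↦ (13, 14, 2)
    λ_8+ρ ↦ (1, 5, 17)

Linkage partition of the 8 weights (2 classes, p=29):

[[1, 2, 3, 6, 7], [4, 5, 8]]


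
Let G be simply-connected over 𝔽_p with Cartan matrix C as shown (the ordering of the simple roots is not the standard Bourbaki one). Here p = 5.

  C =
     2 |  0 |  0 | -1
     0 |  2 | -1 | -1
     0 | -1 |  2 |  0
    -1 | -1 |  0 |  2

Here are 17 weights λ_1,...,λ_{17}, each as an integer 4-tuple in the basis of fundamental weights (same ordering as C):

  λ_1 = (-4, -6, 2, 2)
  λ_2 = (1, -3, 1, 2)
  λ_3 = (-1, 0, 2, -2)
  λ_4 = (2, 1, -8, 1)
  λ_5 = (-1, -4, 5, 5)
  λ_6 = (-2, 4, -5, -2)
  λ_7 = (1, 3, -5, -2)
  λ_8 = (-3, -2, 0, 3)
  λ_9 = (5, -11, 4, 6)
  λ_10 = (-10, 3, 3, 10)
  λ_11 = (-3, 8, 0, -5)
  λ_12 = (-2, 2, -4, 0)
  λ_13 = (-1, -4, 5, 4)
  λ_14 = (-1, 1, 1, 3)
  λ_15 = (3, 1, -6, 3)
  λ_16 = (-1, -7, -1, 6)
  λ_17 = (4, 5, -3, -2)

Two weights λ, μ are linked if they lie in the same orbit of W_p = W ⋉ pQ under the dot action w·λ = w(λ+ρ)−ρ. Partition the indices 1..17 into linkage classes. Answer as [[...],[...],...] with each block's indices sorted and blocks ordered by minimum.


A_4 Cartan matrix, 4 simple roots permuted; ρ=(1,1,1,1).

Each λ_j+ρ reduced to Ā_5; 4-tuples below use C's row order:

    [1] (2, 2, 0, 1)
    [2] (2, 2, 0, 1)
    [3] (1, 0, 3, 0)
    [4] (2, 2, 0, 1)
    [5] (2, 1, 0, 1)
    [6] (1, 1, 3, 0)
    [7] (1, 1, 3, 0)
    [8] (2, 1, 0, 1)
    [9] (2, 2, 0, 1)
    [10] (1, 1, 3, 0)
    [11] (1, 1, 3, 0)
    [12] (1, 0, 3, 0)
    [13] (2, 2, 0, 1)
    [14] (2, 1, 0, 1)
    [15] (1, 0, 3, 0)
    [16] (1, 1, 3, 0)
    [17] (1, 0, 3, 0)

These 17 weights hit 4 W_5-dot-orbits; sizes (5, 4, 3, 5):

[[1, 2, 4, 9, 13], [3, 12, 15, 17], [5, 8, 14], [6, 7, 10, 11, 16]]


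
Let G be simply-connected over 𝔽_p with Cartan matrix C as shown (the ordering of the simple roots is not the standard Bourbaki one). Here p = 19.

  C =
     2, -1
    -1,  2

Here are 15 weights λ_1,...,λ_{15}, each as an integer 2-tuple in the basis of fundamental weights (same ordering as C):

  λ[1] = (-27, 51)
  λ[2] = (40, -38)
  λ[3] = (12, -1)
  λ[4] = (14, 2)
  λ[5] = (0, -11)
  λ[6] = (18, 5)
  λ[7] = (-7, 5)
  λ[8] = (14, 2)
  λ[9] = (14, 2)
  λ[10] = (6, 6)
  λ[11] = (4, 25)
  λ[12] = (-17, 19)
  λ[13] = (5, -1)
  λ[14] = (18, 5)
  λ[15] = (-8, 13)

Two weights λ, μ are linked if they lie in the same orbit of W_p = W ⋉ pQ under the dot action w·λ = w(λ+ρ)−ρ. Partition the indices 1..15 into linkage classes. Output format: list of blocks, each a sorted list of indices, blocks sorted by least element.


Dynkin diagram of C (from the 2 off-diagonal −1 entries): A_2.

λ_j+ρ reflected into Ā_19 (⟨·,θ^∨⟩≤19); 2-tuples as given:

  λ_1 → (7, 7) · λ_2 → (15, 3) · λ_3 → (13, 0) · λ_4 → (15, 3) · λ_5 → (9, 1) · λ_6 → (13, 0) · λ_7 → (6, 0) · λ_8 → (15, 3) · λ_9 → (15, 3) · λ_10 → (7, 7) · λ_11 → (7, 7) · λ_12 → (15, 3) · λ_13 → (6, 0) · λ_14 → (13, 0) · λ_15 → (7, 7)

The 15 indices split into 5 linkage classes (same alcove rep ⇔ same W_19-dot-orbit):

[[1, 10, 11, 15], [2, 4, 8, 9, 12], [3, 6, 14], [5], [7, 13]]


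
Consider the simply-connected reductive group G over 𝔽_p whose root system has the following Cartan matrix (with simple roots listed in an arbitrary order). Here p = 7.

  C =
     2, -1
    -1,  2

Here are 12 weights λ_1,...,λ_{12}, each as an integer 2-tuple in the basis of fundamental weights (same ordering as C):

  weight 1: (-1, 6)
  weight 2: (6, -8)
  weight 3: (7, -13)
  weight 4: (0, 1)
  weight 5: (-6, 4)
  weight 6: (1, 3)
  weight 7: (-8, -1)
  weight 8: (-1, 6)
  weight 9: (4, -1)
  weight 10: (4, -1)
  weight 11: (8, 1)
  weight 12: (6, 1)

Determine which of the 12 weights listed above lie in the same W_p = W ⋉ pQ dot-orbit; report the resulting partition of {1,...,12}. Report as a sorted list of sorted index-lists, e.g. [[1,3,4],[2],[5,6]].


Root system A_2: the 2×2 matrix C matches after relabeling.

λ_j+ρ reflected into Ā_7 (⟨·,θ^∨⟩≤7); 2-tuples as given:

    1: (0, 7)
    2: (0, 7)
    3: (1, 2)
    4: (1, 2)
    5: (5, 0)
    6: (2, 4)
    7: (0, 7)
    8: (0, 7)
    9: (5, 0)
    10: (5, 0)
    11: (3, 2)
    12: (5, 0)

Partition of {1..12} into 5 W_7-dot-orbits:

[[1, 2, 7, 8], [3, 4], [5, 9, 10, 12], [6], [11]]


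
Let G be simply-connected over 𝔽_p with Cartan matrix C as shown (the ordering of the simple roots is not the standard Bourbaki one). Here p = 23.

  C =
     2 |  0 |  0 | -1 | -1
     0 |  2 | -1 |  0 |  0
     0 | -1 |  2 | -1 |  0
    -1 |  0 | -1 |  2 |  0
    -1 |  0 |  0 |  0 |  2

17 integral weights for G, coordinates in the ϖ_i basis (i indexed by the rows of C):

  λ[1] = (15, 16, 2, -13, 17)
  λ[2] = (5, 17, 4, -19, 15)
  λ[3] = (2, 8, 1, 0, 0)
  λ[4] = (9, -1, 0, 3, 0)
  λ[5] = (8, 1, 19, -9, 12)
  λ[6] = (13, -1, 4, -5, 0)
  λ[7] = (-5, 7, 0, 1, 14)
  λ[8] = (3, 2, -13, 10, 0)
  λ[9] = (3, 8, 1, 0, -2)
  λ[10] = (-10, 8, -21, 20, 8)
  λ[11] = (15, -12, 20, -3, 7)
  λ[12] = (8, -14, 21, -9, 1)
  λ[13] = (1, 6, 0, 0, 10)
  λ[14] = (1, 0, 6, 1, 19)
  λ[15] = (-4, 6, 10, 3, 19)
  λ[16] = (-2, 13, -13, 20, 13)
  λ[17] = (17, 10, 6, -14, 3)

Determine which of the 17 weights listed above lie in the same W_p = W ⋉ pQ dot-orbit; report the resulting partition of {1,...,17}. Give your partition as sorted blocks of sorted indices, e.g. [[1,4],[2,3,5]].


C ↔ A_5 under row/col permutation; |W(A_5)| = 720.

λ_j+ρ reflected into Ā_23 (⟨·,θ^∨⟩≤23); 5-tuples as given:

  λ_1 → (3, 9, 2, 1, 1) · λ_2 → (5, 1, 6, 7, 0) · λ_3 → (3, 9, 2, 1, 1) · λ_4 → (10, 0, 1, 4, 1) · λ_5 → (1, 11, 1, 8, 0) · λ_6 → (10, 0, 1, 4, 1) · λ_7 → (2, 7, 1, 1, 11) · λ_8 → (3, 9, 2, 1, 1) · λ_9 → (3, 9, 2, 1, 1) · λ_10 → (1, 11, 1, 8, 0) · λ_11 → (2, 7, 1, 1, 11) · λ_12 → (1, 11, 1, 8, 0) · λ_13 → (2, 7, 1, 1, 11) · λ_14 → (2, 7, 1, 1, 11) · λ_15 → (3, 9, 2, 1, 1) · λ_16 → (1, 11, 1, 8, 0) · λ_17 → (5, 1, 6, 7, 0)

Linkage partition of the 17 weights (5 classes, p=23):

[[1, 3, 8, 9, 15], [2, 17], [4, 6], [5, 10, 12, 16], [7, 11, 13, 14]]


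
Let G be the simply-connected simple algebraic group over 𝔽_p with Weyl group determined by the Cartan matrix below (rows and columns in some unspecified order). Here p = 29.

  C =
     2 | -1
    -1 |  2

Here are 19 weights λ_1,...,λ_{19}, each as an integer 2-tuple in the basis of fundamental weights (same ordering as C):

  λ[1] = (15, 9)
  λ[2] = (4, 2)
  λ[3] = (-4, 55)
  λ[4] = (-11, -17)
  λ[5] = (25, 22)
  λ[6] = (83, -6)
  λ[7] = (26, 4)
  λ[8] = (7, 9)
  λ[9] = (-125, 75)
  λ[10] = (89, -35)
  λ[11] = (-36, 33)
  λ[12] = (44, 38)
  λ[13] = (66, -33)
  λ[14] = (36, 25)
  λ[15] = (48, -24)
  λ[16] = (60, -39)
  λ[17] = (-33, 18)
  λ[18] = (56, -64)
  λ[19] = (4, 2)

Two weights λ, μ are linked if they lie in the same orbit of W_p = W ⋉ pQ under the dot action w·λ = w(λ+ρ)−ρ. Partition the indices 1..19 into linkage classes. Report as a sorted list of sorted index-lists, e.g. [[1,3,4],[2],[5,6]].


Type A_2, rank 2, |W|=6; reorder rows/cols to standard.

Ā_29 reps of the 19 weights (A_2, coords as presented):

  [1] (16, 10)
  [2] (5, 3)
  [3] (24, 2)
  [4] (16, 10)
  [5] (6, 3)
  [6] (5, 3)
  [7] (24, 2)
  [8] (8, 10)
  [9] (8, 10)
  [10] (24, 2)
  [11] (23, 5)
  [12] (16, 10)
  [13] (6, 3)
  [14] (5, 3)
  [15] (6, 3)
  [16] (6, 3)
  [17] (16, 10)
  [18] (23, 5)
  [19] (5, 3)

These 19 weights hit 6 W_29-dot-orbits; sizes (4, 4, 3, 4, 2, 2):

[[1, 4, 12, 17], [2, 6, 14, 19], [3, 7, 10], [5, 13, 15, 16], [8, 9], [11, 18]]


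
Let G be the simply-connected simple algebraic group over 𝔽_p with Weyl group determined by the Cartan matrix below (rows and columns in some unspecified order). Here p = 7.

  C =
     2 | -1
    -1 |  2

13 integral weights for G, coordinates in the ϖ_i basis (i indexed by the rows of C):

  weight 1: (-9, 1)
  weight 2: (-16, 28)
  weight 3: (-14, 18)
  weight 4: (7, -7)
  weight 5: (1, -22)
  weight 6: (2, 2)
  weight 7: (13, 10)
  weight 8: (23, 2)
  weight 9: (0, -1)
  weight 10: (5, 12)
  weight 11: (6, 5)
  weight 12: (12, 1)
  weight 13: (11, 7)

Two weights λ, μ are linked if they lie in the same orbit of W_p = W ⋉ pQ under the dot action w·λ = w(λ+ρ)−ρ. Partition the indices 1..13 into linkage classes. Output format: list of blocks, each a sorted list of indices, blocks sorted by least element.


Type A_2, rank 2, |W|=6; reorder rows/cols to standard.

Alcove-folded reps (p=7, 13 weights, presented ϖ-order):

  λ_1 → (1, 5) · λ_2 → (1, 0) · λ_3 → (5, 1) · λ_4 → (1, 5) · λ_5 → (2, 0) · λ_6 → (3, 3) · λ_7 → (3, 0) · λ_8 → (3, 3) · λ_9 → (1, 0) · λ_10 → (1, 5) · λ_11 → (1, 0) · λ_12 → (1, 5) · λ_13 → (5, 1)

Partition of {1..13} into 6 W_7-dot-orbits:

[[1, 4, 10, 12], [2, 9, 11], [3, 13], [5], [6, 8], [7]]


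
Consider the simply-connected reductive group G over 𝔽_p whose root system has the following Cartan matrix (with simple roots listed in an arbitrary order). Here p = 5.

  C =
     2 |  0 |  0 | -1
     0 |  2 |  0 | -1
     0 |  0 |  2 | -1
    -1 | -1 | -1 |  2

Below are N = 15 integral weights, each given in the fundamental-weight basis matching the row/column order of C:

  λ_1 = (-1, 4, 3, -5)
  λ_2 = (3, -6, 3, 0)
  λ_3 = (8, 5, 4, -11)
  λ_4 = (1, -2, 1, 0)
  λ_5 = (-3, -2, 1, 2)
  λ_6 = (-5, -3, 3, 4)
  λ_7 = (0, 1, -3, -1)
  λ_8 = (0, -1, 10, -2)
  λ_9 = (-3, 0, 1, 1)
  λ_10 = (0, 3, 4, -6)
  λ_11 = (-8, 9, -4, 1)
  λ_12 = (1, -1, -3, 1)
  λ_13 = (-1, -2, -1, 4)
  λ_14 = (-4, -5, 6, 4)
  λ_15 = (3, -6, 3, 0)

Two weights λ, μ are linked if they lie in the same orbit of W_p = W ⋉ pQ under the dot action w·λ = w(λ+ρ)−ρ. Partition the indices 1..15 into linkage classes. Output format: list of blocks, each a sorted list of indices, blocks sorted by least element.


Root system D_4: the 4×4 matrix C matches after relabeling.

Each λ_j+ρ reduced to Ā_5; 4-tuples below use C's row order:

    1: (4, 1, 0, 0)
    2: (0, 1, 0, 0)
    3: (4, 1, 0, 0)
    4: (2, 1, 2, 0)
    5: (2, 1, 2, 0)
    6: (0, 2, 0, 1)
    7: (1, 0, 0, 1)
    8: (0, 1, 0, 0)
    9: (2, 1, 2, 0)
    10: (4, 1, 0, 0)
    11: (2, 1, 2, 0)
    12: (2, 0, 2, 0)
    13: (0, 1, 0, 0)
    14: (2, 1, 2, 0)
    15: (0, 1, 0, 0)

Grouping the 15 weights by Ā_5-representative: 6 linkage classes.

[[1, 3, 10], [2, 8, 13, 15], [4, 5, 9, 11, 14], [6], [7], [12]]


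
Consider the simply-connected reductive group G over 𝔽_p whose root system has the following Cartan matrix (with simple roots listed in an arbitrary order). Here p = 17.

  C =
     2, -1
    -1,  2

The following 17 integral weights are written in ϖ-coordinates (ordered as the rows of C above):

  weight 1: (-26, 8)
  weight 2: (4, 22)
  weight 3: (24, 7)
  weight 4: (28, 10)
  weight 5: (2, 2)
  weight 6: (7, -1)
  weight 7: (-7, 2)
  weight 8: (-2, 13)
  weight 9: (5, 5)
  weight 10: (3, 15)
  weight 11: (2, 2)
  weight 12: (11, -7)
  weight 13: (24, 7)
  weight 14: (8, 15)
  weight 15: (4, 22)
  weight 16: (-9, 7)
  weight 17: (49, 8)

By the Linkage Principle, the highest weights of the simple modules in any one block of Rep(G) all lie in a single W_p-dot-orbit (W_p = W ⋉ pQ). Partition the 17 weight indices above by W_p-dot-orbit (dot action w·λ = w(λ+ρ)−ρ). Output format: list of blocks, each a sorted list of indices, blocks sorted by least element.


Root system A_2: the 2×2 matrix C matches after relabeling.

W_17-reps of the 17 weights in Ā_17 (same 2-coord order as C):

  λ_1 → (1, 8);  λ_2 → (6, 6);  λ_3 → (1, 8);  λ_4 → (6, 6);  λ_5 → (3, 3);  λ_6 → (8, 0);  λ_7 → (3, 3);  λ_8 → (1, 13);  λ_9 → (6, 6);  λ_10 → (1, 13);  λ_11 → (3, 3);  λ_12 → (6, 6);  λ_13 → (1, 8);  λ_14 → (1, 8);  λ_15 → (6, 6);  λ_16 → (8, 0);  λ_17 → (1, 8)

These 17 weights hit 5 W_17-dot-orbits; sizes (5, 5, 3, 2, 2):

[[1, 3, 13, 14, 17], [2, 4, 9, 12, 15], [5, 7, 11], [6, 16], [8, 10]]


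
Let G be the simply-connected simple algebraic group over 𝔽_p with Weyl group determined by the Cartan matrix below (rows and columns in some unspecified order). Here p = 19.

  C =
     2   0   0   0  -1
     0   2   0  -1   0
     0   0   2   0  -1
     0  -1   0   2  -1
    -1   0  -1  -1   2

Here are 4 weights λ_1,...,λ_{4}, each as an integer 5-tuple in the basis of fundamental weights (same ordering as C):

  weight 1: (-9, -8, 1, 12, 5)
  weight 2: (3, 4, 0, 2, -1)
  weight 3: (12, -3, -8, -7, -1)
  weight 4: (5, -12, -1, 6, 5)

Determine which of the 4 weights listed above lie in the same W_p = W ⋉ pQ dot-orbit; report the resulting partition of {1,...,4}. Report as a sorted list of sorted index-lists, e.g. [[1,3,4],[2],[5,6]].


D_5 Cartan matrix, 5 simple roots permuted; ρ=(1,1,1,1,1).

Ā_19 reps of the 4 weights (D_5, coords as presented):

    λ_1+ρ ↦ (6, 5, 0, 2, 0)
    λ_2+ρ ↦ (4, 5, 1, 3, 0)
    λ_3+ρ ↦ (6, 5, 0, 2, 0)
    λ_4+ρ ↦ (6, 5, 0, 2, 0)

Linkage partition of the 4 weights (2 classes, p=19):

[[1, 3, 4], [2]]


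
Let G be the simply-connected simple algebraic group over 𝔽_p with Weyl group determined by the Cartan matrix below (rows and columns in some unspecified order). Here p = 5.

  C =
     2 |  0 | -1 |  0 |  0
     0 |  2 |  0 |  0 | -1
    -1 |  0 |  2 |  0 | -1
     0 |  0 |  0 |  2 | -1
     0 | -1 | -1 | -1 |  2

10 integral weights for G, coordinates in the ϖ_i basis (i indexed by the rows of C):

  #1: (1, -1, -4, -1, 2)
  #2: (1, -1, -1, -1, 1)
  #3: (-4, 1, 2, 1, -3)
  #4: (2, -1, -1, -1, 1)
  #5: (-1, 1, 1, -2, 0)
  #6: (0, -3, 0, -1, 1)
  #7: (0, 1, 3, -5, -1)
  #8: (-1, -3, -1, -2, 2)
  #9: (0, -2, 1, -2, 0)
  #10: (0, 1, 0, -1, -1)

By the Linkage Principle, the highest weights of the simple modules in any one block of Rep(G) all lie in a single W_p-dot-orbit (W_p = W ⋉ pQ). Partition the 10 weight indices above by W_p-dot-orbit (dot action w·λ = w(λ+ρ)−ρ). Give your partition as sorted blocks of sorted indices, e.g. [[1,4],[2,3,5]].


C ↔ D_5 under row/col permutation; |W(D_5)| = 1920.

λ_j+ρ reflected into Ā_5 (⟨·,θ^∨⟩≤5); 5-tuples as given:

  λ_1+ρ ↦ (1, 0, 2, 0, 0)
  λ_2+ρ ↦ (1, 0, 1, 0, 1)
  λ_3+ρ ↦ (1, 0, 2, 0, 0)
  λ_4+ρ ↦ (1, 0, 2, 0, 0)
  λ_5+ρ ↦ (0, 2, 0, 1, 0)
  λ_6+ρ ↦ (1, 2, 1, 0, 0)
  λ_7+ρ ↦ (1, 2, 1, 0, 0)
  λ_8+ρ ↦ (0, 2, 0, 1, 0)
  λ_9+ρ ↦ (1, 0, 1, 0, 1)
  λ_10+ρ ↦ (1, 2, 1, 0, 0)

These 10 weights hit 4 W_5-dot-orbits; sizes (3, 2, 2, 3):

[[1, 3, 4], [2, 9], [5, 8], [6, 7, 10]]


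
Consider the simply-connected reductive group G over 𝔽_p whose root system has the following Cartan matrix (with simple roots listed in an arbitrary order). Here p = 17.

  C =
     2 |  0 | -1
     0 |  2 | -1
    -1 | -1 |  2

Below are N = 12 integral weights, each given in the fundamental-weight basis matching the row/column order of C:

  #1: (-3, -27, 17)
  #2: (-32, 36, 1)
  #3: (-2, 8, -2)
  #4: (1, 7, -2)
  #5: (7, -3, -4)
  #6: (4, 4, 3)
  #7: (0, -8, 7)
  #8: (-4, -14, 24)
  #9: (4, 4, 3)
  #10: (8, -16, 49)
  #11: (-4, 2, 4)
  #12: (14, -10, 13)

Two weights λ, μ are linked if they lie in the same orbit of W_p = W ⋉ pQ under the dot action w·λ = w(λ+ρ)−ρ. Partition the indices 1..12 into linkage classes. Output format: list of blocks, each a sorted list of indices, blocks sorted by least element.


Root system A_3: the 3×3 matrix C matches after relabeling.

Ā_17 reps of the 12 weights (A_3, coords as presented):

    λ_1 → (1, 7, 1)
    λ_2 → (3, 3, 2)
    λ_3 → (1, 7, 1)
    λ_4 → (1, 7, 1)
    λ_5 → (3, 3, 2)
    λ_6 → (5, 5, 4)
    λ_7 → (1, 7, 1)
    λ_8 → (5, 5, 4)
    λ_9 → (5, 5, 4)
    λ_10 → (1, 7, 1)
    λ_11 → (3, 3, 2)
    λ_12 → (3, 3, 2)

The 12 indices split into 3 linkage classes (same alcove rep ⇔ same W_17-dot-orbit):

[[1, 3, 4, 7, 10], [2, 5, 11, 12], [6, 8, 9]]


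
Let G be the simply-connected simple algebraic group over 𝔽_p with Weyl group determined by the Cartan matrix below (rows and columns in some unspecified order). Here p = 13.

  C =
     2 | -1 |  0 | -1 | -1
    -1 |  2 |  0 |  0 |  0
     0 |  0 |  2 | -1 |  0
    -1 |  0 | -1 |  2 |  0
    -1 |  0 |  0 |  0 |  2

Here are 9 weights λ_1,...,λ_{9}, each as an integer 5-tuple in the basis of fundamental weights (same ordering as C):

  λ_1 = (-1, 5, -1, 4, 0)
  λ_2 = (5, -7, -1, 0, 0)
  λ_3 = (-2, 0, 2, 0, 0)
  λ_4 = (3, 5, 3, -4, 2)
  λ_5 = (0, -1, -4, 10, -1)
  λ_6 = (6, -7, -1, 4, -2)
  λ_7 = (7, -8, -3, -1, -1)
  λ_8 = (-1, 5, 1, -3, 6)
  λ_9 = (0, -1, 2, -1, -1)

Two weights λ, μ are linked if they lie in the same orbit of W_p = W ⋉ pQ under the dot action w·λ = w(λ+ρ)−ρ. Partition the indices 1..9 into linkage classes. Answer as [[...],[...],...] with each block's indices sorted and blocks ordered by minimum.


Root system D_5: the 5×5 matrix C matches after relabeling.

Alcove-folded reps (p=13, 9 weights, presented ϖ-order):

    1: (0, 6, 0, 1, 1)
    2: (0, 6, 0, 1, 1)
    3: (1, 0, 3, 0, 0)
    4: (1, 5, 1, 0, 2)
    5: (1, 0, 3, 0, 0)
    6: (0, 6, 0, 1, 1)
    7: (0, 6, 0, 1, 1)
    8: (2, 4, 0, 0, 5)
    9: (1, 0, 3, 0, 0)

4 distinct reps among the 9 weights ⇒ 4 W_13-linkage classes:

[[1, 2, 6, 7], [3, 5, 9], [4], [8]]


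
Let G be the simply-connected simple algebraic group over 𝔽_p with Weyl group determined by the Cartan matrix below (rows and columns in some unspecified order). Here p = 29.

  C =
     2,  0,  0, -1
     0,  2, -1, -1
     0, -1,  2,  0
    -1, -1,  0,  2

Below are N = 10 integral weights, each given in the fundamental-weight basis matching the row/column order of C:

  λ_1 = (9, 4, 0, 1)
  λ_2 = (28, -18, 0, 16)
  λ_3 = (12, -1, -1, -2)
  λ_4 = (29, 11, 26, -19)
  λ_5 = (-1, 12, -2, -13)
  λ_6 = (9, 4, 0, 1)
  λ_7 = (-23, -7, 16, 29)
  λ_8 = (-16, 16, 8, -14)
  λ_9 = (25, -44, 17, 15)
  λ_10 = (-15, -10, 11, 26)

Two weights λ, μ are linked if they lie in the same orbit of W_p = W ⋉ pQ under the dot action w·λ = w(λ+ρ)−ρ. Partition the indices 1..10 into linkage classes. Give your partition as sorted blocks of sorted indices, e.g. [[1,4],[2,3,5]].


A_4 Cartan matrix, 4 simple roots permuted; ρ=(1,1,1,1).

W_29-reps of the 10 weights in Ā_29 (same 4-coord order as C):

    λ_1+ρ ↦ (10, 5, 1, 2)
    λ_2+ρ ↦ (12, 0, 1, 0)
    λ_3+ρ ↦ (12, 0, 1, 0)
    λ_4+ρ ↦ (10, 5, 1, 2)
    λ_5+ρ ↦ (12, 0, 1, 0)
    λ_6+ρ ↦ (10, 5, 1, 2)
    λ_7+ρ ↦ (10, 5, 1, 2)
    λ_8+ρ ↦ (13, 9, 2, 4)
    λ_9+ρ ↦ (13, 9, 2, 4)
    λ_10+ρ ↦ (13, 9, 2, 4)

3 distinct reps among the 10 weights ⇒ 3 W_29-linkage classes:

[[1, 4, 6, 7], [2, 3, 5], [8, 9, 10]]


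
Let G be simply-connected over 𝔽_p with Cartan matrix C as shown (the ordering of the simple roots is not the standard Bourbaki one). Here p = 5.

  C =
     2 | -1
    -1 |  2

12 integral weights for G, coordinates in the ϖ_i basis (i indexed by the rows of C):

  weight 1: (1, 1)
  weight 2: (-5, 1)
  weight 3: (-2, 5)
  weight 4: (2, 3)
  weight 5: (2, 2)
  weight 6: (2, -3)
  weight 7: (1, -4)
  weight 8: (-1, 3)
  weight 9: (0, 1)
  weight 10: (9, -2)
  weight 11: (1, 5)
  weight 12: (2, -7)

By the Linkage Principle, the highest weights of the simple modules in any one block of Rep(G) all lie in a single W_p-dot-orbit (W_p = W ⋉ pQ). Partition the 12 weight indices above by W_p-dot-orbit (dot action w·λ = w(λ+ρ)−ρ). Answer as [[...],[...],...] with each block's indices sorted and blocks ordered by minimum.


Cartan matrix: type A_2 (|W|=6); un-permuting the 2 rows.

Each λ_j+ρ reduced to Ā_5; 2-tuples below use C's row order:

  [1] (2, 2)
  [2] (2, 2)
  [3] (0, 4)
  [4] (1, 2)
  [5] (2, 2)
  [6] (1, 2)
  [7] (1, 2)
  [8] (0, 4)
  [9] (1, 2)
  [10] (0, 4)
  [11] (1, 2)
  [12] (2, 2)

3 distinct reps among the 12 weights ⇒ 3 W_5-linkage classes:

[[1, 2, 5, 12], [3, 8, 10], [4, 6, 7, 9, 11]]


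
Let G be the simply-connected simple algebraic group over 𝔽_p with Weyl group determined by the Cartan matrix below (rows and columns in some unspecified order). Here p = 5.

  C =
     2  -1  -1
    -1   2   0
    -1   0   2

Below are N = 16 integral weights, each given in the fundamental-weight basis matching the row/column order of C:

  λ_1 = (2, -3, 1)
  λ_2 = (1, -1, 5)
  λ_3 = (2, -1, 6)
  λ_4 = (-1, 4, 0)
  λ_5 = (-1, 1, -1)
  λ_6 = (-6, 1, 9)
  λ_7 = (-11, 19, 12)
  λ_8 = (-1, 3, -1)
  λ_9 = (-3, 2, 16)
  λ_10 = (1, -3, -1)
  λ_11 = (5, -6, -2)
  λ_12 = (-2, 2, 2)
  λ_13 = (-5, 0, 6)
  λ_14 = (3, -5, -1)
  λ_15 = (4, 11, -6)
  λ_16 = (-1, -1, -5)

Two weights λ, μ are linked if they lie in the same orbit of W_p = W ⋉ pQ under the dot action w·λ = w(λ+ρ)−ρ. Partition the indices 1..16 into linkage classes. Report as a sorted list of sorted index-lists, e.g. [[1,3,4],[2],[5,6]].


Dynkin diagram of C (from the 4 off-diagonal −1 entries): A_3.

λ_j+ρ reflected into Ā_5 (⟨·,θ^∨⟩≤5); 3-tuples as given:

  1: (1, 2, 2) · 2: (1, 2, 2) · 3: (2, 3, 0) · 4: (0, 4, 0) · 5: (0, 2, 0) · 6: (0, 2, 0) · 7: (2, 3, 0) · 8: (0, 4, 0) · 9: (1, 2, 2) · 10: (0, 2, 0) · 11: (0, 4, 0) · 12: (1, 2, 2) · 13: (1, 1, 1) · 14: (0, 4, 0) · 15: (2, 3, 0) · 16: (0, 4, 0)

Partition of {1..16} into 5 W_5-dot-orbits:

[[1, 2, 9, 12], [3, 7, 15], [4, 8, 11, 14, 16], [5, 6, 10], [13]]


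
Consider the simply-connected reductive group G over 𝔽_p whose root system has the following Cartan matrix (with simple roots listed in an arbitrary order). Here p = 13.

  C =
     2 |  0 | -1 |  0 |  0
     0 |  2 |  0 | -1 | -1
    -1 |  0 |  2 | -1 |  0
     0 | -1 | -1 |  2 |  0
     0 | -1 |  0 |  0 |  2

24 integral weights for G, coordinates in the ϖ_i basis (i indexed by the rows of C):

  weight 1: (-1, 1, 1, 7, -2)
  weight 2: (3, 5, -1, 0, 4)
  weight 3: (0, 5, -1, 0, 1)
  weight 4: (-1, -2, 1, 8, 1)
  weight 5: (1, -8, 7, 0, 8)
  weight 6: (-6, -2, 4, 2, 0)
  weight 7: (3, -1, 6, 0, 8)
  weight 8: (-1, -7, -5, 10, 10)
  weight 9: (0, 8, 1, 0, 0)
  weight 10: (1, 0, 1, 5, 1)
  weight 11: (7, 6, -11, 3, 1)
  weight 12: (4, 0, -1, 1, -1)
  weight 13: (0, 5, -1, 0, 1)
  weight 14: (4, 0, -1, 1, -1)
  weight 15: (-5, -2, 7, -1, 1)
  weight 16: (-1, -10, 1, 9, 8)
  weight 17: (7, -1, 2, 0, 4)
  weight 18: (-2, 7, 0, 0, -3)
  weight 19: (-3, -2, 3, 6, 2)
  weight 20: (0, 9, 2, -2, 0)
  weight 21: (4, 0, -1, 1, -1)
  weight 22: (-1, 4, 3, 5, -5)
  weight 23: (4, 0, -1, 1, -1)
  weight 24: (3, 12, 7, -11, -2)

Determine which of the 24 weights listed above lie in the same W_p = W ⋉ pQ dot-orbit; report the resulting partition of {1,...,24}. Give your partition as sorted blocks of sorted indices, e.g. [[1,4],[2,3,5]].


A_5 Cartan matrix, 5 simple roots permuted; ρ=(1,1,1,1,1).

Folding the 24 weights λ_j+ρ into Ā_13 (reps in the given 5-coord order):

  λ_1+ρ ↦ (0, 1, 2, 8, 1) · λ_2+ρ ↦ (1, 6, 0, 1, 2) · λ_3+ρ ↦ (1, 6, 0, 1, 2) · λ_4+ρ ↦ (0, 1, 2, 8, 1) · λ_5+ρ ↦ (2, 1, 2, 6, 2) · λ_6+ρ ↦ (5, 1, 0, 2, 0) · λ_7+ρ ↦ (4, 0, 3, 1, 1) · λ_8+ρ ↦ (1, 6, 0, 1, 2) · λ_9+ρ ↦ (0, 9, 2, 1, 0) · λ_10+ρ ↦ (2, 1, 2, 6, 2) · λ_11+ρ ↦ (2, 1, 2, 6, 2) · λ_12+ρ ↦ (5, 1, 0, 2, 0) · λ_13+ρ ↦ (1, 6, 0, 1, 2) · λ_14+ρ ↦ (5, 1, 0, 2, 0) · λ_15+ρ ↦ (4, 0, 3, 1, 1) · λ_16+ρ ↦ (0, 9, 2, 1, 0) · λ_17+ρ ↦ (4, 0, 3, 1, 1) · λ_18+ρ ↦ (1, 6, 0, 1, 2) · λ_19+ρ ↦ (2, 1, 2, 6, 2) · λ_20+ρ ↦ (0, 9, 2, 1, 0) · λ_21+ρ ↦ (5, 1, 0, 2, 0) · λ_22+ρ ↦ (2, 1, 2, 6, 2) · λ_23+ρ ↦ (5, 1, 0, 2, 0) · λ_24+ρ ↦ (0, 1, 2, 8, 1)

These 24 weights hit 6 W_13-dot-orbits; sizes (3, 5, 5, 5, 3, 3):

[[1, 4, 24], [2, 3, 8, 13, 18], [5, 10, 11, 19, 22], [6, 12, 14, 21, 23], [7, 15, 17], [9, 16, 20]]


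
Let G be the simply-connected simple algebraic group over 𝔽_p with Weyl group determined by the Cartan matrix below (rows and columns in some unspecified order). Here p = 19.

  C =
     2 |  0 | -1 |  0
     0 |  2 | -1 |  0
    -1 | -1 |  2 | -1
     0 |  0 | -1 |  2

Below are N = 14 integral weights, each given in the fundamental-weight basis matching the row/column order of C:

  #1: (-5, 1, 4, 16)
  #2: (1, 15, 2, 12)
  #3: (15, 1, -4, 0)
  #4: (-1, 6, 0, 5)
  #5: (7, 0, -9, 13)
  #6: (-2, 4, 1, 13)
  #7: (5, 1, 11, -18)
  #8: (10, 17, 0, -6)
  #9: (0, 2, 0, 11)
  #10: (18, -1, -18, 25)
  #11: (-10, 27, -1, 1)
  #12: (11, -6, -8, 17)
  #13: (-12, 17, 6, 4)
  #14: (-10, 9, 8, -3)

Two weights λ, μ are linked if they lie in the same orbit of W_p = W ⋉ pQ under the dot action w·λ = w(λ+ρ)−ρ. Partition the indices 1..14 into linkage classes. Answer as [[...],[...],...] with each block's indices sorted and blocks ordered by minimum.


Cartan matrix: type D_4 (|W|=192); un-permuting the 4 rows.

Ā_19 reps of the 14 weights (D_4, coords as presented):

  1: (1, 3, 1, 12)
  2: (13, 1, 0, 2)
  3: (13, 1, 0, 2)
  4: (0, 7, 1, 6)
  5: (0, 7, 1, 6)
  6: (1, 3, 1, 12)
  7: (1, 3, 1, 12)
  8: (0, 7, 1, 6)
  9: (1, 3, 1, 12)
  10: (7, 8, 2, 0)
  11: (7, 8, 2, 0)
  12: (0, 7, 1, 6)
  13: (0, 7, 1, 6)
  14: (7, 8, 2, 0)

Grouping the 14 weights by Ā_19-representative: 4 linkage classes.

[[1, 6, 7, 9], [2, 3], [4, 5, 8, 12, 13], [10, 11, 14]]


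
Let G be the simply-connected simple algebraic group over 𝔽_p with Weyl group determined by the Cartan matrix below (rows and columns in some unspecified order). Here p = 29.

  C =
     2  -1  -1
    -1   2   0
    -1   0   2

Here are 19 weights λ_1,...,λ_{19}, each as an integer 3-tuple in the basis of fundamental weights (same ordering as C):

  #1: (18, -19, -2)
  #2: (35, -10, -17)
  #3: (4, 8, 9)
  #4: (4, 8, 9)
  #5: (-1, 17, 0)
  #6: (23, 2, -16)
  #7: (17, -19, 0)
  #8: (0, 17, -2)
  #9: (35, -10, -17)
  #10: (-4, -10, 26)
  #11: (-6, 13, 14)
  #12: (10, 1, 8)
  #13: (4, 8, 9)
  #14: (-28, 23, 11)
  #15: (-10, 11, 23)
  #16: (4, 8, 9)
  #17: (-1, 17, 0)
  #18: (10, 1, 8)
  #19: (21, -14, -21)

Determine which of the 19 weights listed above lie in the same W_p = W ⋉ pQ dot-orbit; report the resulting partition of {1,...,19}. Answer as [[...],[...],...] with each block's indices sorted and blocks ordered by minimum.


Cartan matrix: type A_3 (|W|=24); un-permuting the 3 rows.

W_29-reps of the 19 weights in Ā_29 (same 3-coord order as C):

    [1] (0, 18, 1)
    [2] (11, 2, 9)
    [3] (5, 9, 10)
    [4] (5, 9, 10)
    [5] (0, 18, 1)
    [6] (9, 3, 15)
    [7] (0, 18, 1)
    [8] (0, 18, 1)
    [9] (11, 2, 9)
    [10] (9, 3, 15)
    [11] (5, 9, 10)
    [12] (11, 2, 9)
    [13] (5, 9, 10)
    [14] (9, 3, 15)
    [15] (9, 3, 15)
    [16] (5, 9, 10)
    [17] (0, 18, 1)
    [18] (11, 2, 9)
    [19] (11, 2, 9)

These 19 weights hit 4 W_29-dot-orbits; sizes (5, 5, 5, 4):

[[1, 5, 7, 8, 17], [2, 9, 12, 18, 19], [3, 4, 11, 13, 16], [6, 10, 14, 15]]


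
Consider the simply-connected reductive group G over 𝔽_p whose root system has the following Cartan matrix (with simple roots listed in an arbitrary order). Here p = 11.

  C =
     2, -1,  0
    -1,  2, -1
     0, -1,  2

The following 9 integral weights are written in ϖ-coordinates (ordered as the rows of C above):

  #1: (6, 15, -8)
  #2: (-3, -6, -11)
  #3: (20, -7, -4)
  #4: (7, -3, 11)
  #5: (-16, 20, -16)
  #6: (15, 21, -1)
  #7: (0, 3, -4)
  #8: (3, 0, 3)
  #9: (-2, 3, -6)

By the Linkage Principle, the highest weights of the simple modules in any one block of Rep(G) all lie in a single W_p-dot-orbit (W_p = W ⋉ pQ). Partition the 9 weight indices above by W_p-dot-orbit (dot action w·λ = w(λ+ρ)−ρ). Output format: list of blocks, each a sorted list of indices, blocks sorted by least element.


Cartan matrix: type A_3 (|W|=24); un-permuting the 3 rows.

λ_j+ρ reflected into Ā_11 (⟨·,θ^∨⟩≤11); 3-tuples as given:

  1: (4, 1, 4) · 2: (4, 1, 4) · 3: (1, 1, 3) · 4: (1, 1, 3) · 5: (4, 1, 4) · 6: (6, 5, 0) · 7: (1, 1, 3) · 8: (4, 1, 4) · 9: (1, 1, 3)

3 distinct reps among the 9 weights ⇒ 3 W_11-linkage classes:

[[1, 2, 5, 8], [3, 4, 7, 9], [6]]


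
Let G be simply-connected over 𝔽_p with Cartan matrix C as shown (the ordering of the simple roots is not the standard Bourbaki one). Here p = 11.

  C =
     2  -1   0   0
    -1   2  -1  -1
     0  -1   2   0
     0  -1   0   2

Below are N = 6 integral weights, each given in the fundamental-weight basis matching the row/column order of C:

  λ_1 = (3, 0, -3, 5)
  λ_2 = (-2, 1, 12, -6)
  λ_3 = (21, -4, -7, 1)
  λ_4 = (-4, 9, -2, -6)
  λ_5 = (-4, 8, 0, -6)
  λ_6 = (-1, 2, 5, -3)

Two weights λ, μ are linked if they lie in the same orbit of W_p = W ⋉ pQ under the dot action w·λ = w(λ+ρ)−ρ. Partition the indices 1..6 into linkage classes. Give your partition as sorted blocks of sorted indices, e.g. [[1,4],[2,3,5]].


Root system D_4: the 4×4 matrix C matches after relabeling.

λ_j+ρ reflected into Ā_11 (⟨·,θ^∨⟩≤11); 4-tuples as given:

  1: (3, 1, 1, 5)
  2: (0, 1, 6, 2)
  3: (0, 1, 6, 2)
  4: (3, 1, 1, 5)
  5: (3, 1, 1, 5)
  6: (0, 1, 6, 2)

These 6 weights hit 2 W_11-dot-orbits; sizes (3, 3):

[[1, 4, 5], [2, 3, 6]]


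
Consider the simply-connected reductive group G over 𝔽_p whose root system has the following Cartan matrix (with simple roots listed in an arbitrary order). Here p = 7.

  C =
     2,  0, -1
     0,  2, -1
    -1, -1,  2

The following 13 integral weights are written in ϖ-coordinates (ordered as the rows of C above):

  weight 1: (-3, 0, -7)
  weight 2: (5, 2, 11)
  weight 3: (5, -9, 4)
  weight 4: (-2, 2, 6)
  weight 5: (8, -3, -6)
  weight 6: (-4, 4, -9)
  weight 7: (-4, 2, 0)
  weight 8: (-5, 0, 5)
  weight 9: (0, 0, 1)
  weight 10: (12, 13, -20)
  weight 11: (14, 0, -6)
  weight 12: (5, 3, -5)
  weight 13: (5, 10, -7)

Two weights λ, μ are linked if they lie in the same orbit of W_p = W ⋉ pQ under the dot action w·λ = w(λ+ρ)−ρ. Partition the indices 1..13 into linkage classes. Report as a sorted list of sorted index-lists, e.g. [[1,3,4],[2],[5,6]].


Type A_3, rank 3, |W|=24; reorder rows/cols to standard.

Folding the 13 weights λ_j+ρ into Ā_7 (reps in the given 3-coord order):

  1: (0, 1, 5)
  2: (4, 1, 2)
  3: (1, 1, 2)
  4: (2, 0, 4)
  5: (0, 3, 2)
  6: (1, 1, 2)
  7: (1, 1, 2)
  8: (4, 1, 2)
  9: (1, 1, 2)
  10: (0, 1, 5)
  11: (1, 1, 2)
  12: (2, 0, 4)
  13: (4, 1, 2)

5 distinct reps among the 13 weights ⇒ 5 W_7-linkage classes:

[[1, 10], [2, 8, 13], [3, 6, 7, 9, 11], [4, 12], [5]]


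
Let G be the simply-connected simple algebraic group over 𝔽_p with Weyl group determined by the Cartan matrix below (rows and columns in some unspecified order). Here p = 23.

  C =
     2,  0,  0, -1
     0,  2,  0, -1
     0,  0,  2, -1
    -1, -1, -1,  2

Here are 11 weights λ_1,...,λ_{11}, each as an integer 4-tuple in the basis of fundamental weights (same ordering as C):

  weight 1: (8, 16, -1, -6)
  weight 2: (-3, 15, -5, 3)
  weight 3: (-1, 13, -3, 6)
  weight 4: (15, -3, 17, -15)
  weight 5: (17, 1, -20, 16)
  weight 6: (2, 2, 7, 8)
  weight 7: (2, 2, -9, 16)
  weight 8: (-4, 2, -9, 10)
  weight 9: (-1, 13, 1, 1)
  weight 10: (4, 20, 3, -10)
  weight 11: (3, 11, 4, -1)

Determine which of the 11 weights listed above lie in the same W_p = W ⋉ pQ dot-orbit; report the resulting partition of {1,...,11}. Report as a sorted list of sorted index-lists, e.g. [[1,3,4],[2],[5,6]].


Dynkin diagram of C (from the 6 off-diagonal −1 entries): D_4.

Ā_23 reps of the 11 weights (D_4, coords as presented):

    1: (4, 12, 5, 0)
    2: (0, 14, 2, 2)
    3: (0, 14, 2, 2)
    4: (0, 14, 2, 2)
    5: (4, 12, 5, 0)
    6: (3, 3, 8, 0)
    7: (3, 3, 8, 0)
    8: (3, 3, 8, 0)
    9: (0, 14, 2, 2)
    10: (4, 12, 5, 0)
    11: (4, 12, 5, 0)

3 distinct reps among the 11 weights ⇒ 3 W_23-linkage classes:

[[1, 5, 10, 11], [2, 3, 4, 9], [6, 7, 8]]


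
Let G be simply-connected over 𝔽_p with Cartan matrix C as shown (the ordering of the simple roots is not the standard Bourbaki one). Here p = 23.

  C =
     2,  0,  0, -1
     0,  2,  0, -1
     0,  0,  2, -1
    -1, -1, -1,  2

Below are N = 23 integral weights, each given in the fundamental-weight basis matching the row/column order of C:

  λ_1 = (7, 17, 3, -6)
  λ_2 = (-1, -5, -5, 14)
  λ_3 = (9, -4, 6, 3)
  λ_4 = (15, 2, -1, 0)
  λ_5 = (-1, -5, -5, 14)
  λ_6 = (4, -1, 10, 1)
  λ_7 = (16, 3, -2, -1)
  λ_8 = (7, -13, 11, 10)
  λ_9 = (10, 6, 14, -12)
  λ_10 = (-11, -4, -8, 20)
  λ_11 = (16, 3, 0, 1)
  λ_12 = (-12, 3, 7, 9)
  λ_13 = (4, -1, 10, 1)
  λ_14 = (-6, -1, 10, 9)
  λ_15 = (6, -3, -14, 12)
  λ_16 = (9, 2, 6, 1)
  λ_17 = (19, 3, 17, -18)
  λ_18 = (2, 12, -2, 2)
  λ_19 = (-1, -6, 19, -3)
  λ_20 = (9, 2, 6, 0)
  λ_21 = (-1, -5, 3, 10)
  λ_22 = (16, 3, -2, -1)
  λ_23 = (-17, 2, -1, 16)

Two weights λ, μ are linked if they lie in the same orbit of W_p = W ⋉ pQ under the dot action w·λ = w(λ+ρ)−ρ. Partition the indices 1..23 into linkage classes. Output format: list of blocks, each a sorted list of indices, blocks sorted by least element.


Cartan matrix: type D_4 (|W|=192); un-permuting the 4 rows.

Folding the 23 weights λ_j+ρ into Ā_23 (reps in the given 4-coord order):

  [1] (3, 13, 1, 2)
  [2] (0, 4, 4, 7)
  [3] (10, 3, 7, 1)
  [4] (16, 3, 0, 1)
  [5] (0, 4, 4, 7)
  [6] (5, 0, 11, 2)
  [7] (16, 3, 0, 1)
  [8] (0, 4, 4, 7)
  [9] (0, 4, 4, 7)
  [10] (10, 3, 7, 1)
  [11] (16, 3, 0, 1)
  [12] (10, 3, 7, 1)
  [13] (5, 0, 11, 2)
  [14] (5, 0, 11, 2)
  [15] (5, 0, 11, 2)
  [16] (10, 3, 7, 1)
  [17] (3, 13, 1, 2)
  [18] (3, 13, 1, 2)
  [19] (5, 0, 11, 2)
  [20] (10, 3, 7, 1)
  [21] (0, 4, 4, 7)
  [22] (16, 3, 0, 1)
  [23] (16, 3, 0, 1)

Linkage partition of the 23 weights (5 classes, p=23):

[[1, 17, 18], [2, 5, 8, 9, 21], [3, 10, 12, 16, 20], [4, 7, 11, 22, 23], [6, 13, 14, 15, 19]]


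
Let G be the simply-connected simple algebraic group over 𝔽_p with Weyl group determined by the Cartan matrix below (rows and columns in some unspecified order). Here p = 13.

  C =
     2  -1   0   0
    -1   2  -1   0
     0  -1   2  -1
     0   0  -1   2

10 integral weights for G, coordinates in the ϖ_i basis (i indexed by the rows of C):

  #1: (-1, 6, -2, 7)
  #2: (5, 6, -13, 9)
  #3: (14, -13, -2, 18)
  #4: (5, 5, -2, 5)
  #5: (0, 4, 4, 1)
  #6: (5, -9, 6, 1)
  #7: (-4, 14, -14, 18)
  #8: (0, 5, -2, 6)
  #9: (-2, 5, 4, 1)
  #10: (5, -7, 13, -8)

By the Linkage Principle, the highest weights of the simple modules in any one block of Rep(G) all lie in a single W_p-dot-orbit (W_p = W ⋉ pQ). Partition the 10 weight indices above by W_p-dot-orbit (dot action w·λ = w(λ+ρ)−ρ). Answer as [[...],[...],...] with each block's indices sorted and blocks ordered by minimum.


A_4 Cartan matrix, 4 simple roots permuted; ρ=(1,1,1,1).

Each λ_j+ρ reduced to Ā_13; 4-tuples below use C's row order:

  λ_1+ρ ↦ (1, 5, 1, 6)
  λ_2+ρ ↦ (1, 5, 5, 2)
  λ_3+ρ ↦ (1, 5, 5, 2)
  λ_4+ρ ↦ (2, 5, 1, 1)
  λ_5+ρ ↦ (1, 5, 5, 2)
  λ_6+ρ ↦ (2, 5, 1, 1)
  λ_7+ρ ↦ (1, 5, 5, 2)
  λ_8+ρ ↦ (1, 5, 1, 6)
  λ_9+ρ ↦ (1, 5, 5, 2)
  λ_10+ρ ↦ (1, 5, 1, 6)

The 10 indices split into 3 linkage classes (same alcove rep ⇔ same W_13-dot-orbit):

[[1, 8, 10], [2, 3, 5, 7, 9], [4, 6]]
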